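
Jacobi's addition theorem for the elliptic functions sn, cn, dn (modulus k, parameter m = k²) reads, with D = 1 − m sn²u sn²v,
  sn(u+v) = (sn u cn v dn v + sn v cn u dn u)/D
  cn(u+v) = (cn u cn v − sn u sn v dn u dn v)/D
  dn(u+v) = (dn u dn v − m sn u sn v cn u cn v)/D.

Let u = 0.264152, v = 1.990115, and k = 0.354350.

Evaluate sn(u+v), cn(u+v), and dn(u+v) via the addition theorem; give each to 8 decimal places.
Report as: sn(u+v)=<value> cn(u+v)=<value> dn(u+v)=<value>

sn(u+v)=0.82869642 cn(u+v)=-0.55969836 dn(u+v)=0.95591345

sn u = 0.2607237261970793, cn u = 0.9654134547425318, dn u = 0.9957231335281484
sn v = 0.9416257089378523, cn v = -0.3366615871573219, dn v = 0.9426916893063014
m = k² = 0.1255639225
D = 1 − m·sn²u·sn²v = 0.9924319743090775
sn(u+v) = (sn u·cn v·dn v + sn v·cn u·dn u)/D = 0.8224248200307715/0.9924319743090775 = 0.8286964157954871
cn(u+v) = (cn u·cn v − sn u·sn v·dn u·dn v)/D = -0.5554625451174603/0.9924319743090775 = -0.559698356659829
dn(u+v) = (dn u·dn v − m·sn u·sn v·cn u·cn v)/D = 0.9486790675447715/0.9924319743090775 = 0.9559134450552478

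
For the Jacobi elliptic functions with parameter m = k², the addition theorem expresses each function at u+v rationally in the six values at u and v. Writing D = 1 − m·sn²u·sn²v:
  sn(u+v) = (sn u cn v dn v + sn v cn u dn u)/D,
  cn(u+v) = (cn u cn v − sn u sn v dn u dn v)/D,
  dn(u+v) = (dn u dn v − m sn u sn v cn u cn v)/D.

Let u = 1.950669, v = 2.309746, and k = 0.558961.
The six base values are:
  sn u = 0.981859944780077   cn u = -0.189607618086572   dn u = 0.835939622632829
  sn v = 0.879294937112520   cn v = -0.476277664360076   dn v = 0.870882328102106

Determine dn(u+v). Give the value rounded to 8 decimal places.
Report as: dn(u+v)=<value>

m = k² = 0.312437399521
D = 1 − m·sn²u·sn²v = 0.7671205075046955
dn(u+v) = (dn u·dn v − m·sn u·sn v·cn u·cn v)/D = 0.7036458387242981/0.7671205075046955 = 0.9172559354632963

dn(u+v)=0.91725594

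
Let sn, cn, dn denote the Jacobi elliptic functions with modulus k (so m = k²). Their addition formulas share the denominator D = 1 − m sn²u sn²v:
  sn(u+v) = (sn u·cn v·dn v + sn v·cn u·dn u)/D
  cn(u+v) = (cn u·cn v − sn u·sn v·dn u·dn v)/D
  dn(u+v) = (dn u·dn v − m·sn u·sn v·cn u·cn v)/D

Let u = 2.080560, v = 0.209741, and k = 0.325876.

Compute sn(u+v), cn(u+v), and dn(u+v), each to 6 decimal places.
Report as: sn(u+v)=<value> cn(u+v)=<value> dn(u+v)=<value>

sn u = 0.9040731452254989, cn u = -0.4273777580572882, dn u = 0.9556158043811827
sn v = 0.2080482875539872, cn v = 0.978118556232246, dn v = 0.9976990722771078
m = k² = 0.106195167376
D = 1 − m·sn²u·sn²v = 0.9962430087568196
sn(u+v) = (sn u·cn v·dn v + sn v·cn u·dn u)/D = 0.7972872499074595/0.9962430087568196 = 0.8002939472592829
cn(u+v) = (cn u·cn v − sn u·sn v·dn u·dn v)/D = -0.5973551486610295/0.9962430087568196 = -0.5996078701786327
dn(u+v) = (dn u·dn v − m·sn u·sn v·cn u·cn v)/D = 0.961766797828236/0.9962430087568196 = 0.9653937737825579

sn(u+v)=0.800294 cn(u+v)=-0.599608 dn(u+v)=0.965394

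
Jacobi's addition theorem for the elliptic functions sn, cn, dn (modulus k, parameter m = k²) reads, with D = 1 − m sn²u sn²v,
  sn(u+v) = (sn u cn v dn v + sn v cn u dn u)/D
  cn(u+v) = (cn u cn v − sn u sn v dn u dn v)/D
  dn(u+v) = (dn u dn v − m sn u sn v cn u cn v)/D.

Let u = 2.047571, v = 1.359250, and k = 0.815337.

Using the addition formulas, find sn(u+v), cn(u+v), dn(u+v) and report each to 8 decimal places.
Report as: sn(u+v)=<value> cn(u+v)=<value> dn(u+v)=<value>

sn u = 0.9999254102764256, cn u = -0.01221367608552061, dn u = 0.5790723127670929
sn v = 0.919082744029477, cn v = 0.3940646008299235, dn v = 0.6621603599327465
m = k² = 0.664774423569
D = 1 − m·sn²u·sn²v = 0.4385401099144558
sn(u+v) = (sn u·cn v·dn v + sn v·cn u·dn u)/D = 0.2544141887910296/0.4385401099144558 = 0.5801389269516469
cn(u+v) = (cn u·cn v − sn u·sn v·dn u·dn v)/D = -0.3571986121831736/0.4385401099144558 = -0.8145175415148478
dn(u+v) = (dn u·dn v − m·sn u·sn v·cn u·cn v)/D = 0.3863791576351738/0.4385401099144558 = 0.8810577388475213

sn(u+v)=0.58013893 cn(u+v)=-0.81451754 dn(u+v)=0.88105774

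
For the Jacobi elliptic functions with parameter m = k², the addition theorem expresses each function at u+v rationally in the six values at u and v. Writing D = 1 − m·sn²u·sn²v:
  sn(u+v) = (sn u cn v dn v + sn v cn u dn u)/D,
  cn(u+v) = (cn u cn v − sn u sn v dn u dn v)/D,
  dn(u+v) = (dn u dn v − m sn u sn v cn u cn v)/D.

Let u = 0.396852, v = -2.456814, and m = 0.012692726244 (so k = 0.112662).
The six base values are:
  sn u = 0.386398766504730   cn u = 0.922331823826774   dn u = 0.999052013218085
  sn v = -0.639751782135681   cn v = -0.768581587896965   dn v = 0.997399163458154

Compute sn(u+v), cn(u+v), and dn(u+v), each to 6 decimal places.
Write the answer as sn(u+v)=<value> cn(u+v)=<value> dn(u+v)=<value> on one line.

sn(u+v)=-0.886398 cn(u+v)=-0.462924 dn(u+v)=0.995001

m = k² = 0.012692726244
D = 1 − m·sn²u·sn²v = 0.9992243793114331
sn(u+v) = (sn u·cn v·dn v + sn v·cn u·dn u)/D = -0.8857106394281188/0.9992243793114331 = -0.8863981481701469
cn(u+v) = (cn u·cn v − sn u·sn v·dn u·dn v)/D = -0.4625646153935164/0.9992243793114331 = -0.4629236685680851
dn(u+v) = (dn u·dn v − m·sn u·sn v·cn u·cn v)/D = 0.9942294141562024/0.9992243793114331 = 0.9950011576392153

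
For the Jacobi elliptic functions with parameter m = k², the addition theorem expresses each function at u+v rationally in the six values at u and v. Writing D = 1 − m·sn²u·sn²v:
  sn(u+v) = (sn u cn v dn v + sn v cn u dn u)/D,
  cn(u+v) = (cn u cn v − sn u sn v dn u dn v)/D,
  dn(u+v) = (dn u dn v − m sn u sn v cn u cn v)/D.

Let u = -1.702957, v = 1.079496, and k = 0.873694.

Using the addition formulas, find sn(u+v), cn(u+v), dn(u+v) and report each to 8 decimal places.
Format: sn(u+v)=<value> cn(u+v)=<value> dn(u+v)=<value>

sn(u+v)=-0.56070118 cn(u+v)=0.82801823 dn(u+v)=0.87178917

sn u = -0.9714879854906765, cn u = 0.2370887893749241, dn u = 0.5287409939319624
sn v = 0.8157492574419424, cn v = 0.5784056958423902, dn v = 0.7014534898750894
m = k² = 0.763341205636
D = 1 − m·sn²u·sn²v = 0.5205901545101549
sn(u+v) = (sn u·cn v·dn v + sn v·cn u·dn u)/D = -0.291895511569517/0.5205901545101549 = -0.5607011754653212
cn(u+v) = (cn u·cn v − sn u·sn v·dn u·dn v)/D = 0.4310581391163806/0.5205901545101549 = 0.8280182315817733
dn(u+v) = (dn u·dn v − m·sn u·sn v·cn u·cn v)/D = 0.453844859077456/0.5205901545101549 = 0.8717891707047315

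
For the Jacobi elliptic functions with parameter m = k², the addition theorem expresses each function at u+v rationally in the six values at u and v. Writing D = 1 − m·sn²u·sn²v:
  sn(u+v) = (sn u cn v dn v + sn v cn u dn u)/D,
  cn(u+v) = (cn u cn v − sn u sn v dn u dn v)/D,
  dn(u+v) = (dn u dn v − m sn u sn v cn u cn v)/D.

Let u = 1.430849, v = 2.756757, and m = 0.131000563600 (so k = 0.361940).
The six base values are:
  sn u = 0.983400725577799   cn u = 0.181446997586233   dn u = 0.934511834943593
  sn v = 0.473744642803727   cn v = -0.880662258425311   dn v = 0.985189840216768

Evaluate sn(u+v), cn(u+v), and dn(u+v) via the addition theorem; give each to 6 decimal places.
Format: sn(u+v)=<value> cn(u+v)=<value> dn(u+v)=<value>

sn(u+v)=-0.795506 cn(u+v)=-0.605946 dn(u+v)=0.957653

m = k² = 0.1310005636
D = 1 − m·sn²u·sn²v = 0.9715669900694328
sn(u+v) = (sn u·cn v·dn v + sn v·cn u·dn u)/D = -0.7728874450127608/0.9715669900694328 = -0.7955060772057792
cn(u+v) = (cn u·cn v − sn u·sn v·dn u·dn v)/D = -0.5887167515318586/0.9715669900694328 = -0.6059456090514006
dn(u+v) = (dn u·dn v − m·sn u·sn v·cn u·cn v)/D = 0.9304238680166441/0.9715669900694328 = 0.9576528201623561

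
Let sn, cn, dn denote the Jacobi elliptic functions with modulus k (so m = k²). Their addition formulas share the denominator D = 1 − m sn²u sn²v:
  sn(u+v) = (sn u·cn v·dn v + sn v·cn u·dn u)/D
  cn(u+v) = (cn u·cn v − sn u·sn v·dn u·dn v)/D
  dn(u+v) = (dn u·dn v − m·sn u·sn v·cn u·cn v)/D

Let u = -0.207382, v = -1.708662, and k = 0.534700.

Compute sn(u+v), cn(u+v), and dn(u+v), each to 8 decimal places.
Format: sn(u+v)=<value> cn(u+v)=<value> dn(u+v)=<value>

sn(u+v)=-0.98418359 cn(u+v)=-0.17715150 dn(u+v)=0.85033425

sn u = -0.2054866047788937, cn u = 0.9786599282981003, dn u = 0.9939455582568952
sn v = -0.9999969433696942, cn v = -0.002472498992620881, dn v = 0.8450429916895003
m = k² = 0.28590409
D = 1 − m·sn²u·sn²v = 0.9879278465791694
sn(u+v) = (sn u·cn v·dn v + sn v·cn u·dn u)/D = -0.9723023783602888/0.9879278465791694 = -0.9841835936976715
cn(u+v) = (cn u·cn v − sn u·sn v·dn u·dn v)/D = -0.1750128997573626/0.9879278465791694 = -0.1771514998421877
dn(u+v) = (dn u·dn v − m·sn u·sn v·cn u·cn v)/D = 0.8400688858581229/0.9879278465791694 = 0.850334251400011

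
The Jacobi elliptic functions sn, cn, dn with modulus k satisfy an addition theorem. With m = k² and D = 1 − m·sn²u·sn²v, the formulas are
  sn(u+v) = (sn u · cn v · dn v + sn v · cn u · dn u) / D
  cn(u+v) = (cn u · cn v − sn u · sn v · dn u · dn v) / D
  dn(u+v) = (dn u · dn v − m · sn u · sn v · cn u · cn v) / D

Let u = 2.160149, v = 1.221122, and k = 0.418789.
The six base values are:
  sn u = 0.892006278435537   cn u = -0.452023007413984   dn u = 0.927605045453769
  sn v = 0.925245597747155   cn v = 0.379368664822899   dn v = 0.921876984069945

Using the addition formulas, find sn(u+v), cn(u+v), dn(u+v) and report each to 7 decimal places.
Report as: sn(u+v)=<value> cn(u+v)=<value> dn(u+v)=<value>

sn(u+v)=-0.0863020 cn(u+v)=-0.9962690 dn(u+v)=0.9993467

m = k² = 0.175384226521
D = 1 − m·sn²u·sn²v = 0.880535076585877
sn(u+v) = (sn u·cn v·dn v + sn v·cn u·dn u)/D = -0.07599192714892237/0.880535076585877 = -0.0863019874728534
cn(u+v) = (cn u·cn v − sn u·sn v·dn u·dn v)/D = -0.877249820807214/0.880535076585877 = -0.9962690233858701
dn(u+v) = (dn u·dn v − m·sn u·sn v·cn u·cn v)/D = 0.8799597814693543/0.880535076585877 = 0.9993466528116594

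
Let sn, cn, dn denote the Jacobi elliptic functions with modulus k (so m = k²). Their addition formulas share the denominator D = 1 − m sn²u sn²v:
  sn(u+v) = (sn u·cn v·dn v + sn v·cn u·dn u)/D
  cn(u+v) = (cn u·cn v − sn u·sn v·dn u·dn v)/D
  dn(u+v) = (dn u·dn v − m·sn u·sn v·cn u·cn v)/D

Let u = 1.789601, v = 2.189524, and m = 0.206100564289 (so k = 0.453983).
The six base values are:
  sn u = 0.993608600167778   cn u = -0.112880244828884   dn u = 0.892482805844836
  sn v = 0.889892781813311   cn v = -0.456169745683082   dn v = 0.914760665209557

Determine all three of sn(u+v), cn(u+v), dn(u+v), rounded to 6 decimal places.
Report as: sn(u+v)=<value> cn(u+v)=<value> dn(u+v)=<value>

sn(u+v)=-0.601133 cn(u+v)=-0.799149 dn(u+v)=0.962041

m = k² = 0.206100564289
D = 1 − m·sn²u·sn²v = 0.8388667254958137
sn(u+v) = (sn u·cn v·dn v + sn v·cn u·dn u)/D = -0.5042701689799561/0.8388667254958137 = -0.6011326396119793
cn(u+v) = (cn u·cn v − sn u·sn v·dn u·dn v)/D = -0.6703797280802838/0.8388667254958137 = -0.7991492661531601
dn(u+v) = (dn u·dn v − m·sn u·sn v·cn u·cn v)/D = 0.8070244108619234/0.8388667254958137 = 0.9620412710790623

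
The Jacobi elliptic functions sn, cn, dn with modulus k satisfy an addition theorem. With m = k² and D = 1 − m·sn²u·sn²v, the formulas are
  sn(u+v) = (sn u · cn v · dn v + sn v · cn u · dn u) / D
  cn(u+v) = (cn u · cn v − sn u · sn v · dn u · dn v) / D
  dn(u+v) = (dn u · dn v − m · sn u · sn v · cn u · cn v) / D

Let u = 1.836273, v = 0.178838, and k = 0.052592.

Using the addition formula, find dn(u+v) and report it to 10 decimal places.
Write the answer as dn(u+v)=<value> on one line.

dn(u+v)=0.9988701380

sn u = 0.9653457584135411, cn u = -0.2609742644648802, dn u = 0.9987103992210703
sn v = 0.1778836483143442, cn v = 0.984051526934631, dn v = 0.9999562386272734
m = k² = 0.002765918464
D = 1 − m·sn²u·sn²v = 0.9999184400003995
dn(u+v) = (dn u·dn v − m·sn u·sn v·cn u·cn v)/D = 0.9987886701225997/0.9999184400003995 = 0.9988701379706535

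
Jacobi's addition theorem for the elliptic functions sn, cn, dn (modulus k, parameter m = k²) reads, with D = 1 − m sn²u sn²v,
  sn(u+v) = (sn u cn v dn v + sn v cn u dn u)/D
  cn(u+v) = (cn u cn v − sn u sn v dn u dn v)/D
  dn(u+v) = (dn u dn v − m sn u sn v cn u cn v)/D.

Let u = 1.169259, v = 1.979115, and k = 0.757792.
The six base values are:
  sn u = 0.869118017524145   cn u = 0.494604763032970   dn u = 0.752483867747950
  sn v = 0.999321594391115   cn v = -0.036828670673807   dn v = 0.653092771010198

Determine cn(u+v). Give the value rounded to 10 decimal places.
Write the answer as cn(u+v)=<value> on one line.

cn(u+v)=-0.7851637727

m = k² = 0.574248715264
D = 1 − m·sn²u·sn²v = 0.5668203129134035
cn(u+v) = (cn u·cn v − sn u·sn v·dn u·dn v)/D = -0.4450467753492591/0.5668203129134035 = -0.785163772733832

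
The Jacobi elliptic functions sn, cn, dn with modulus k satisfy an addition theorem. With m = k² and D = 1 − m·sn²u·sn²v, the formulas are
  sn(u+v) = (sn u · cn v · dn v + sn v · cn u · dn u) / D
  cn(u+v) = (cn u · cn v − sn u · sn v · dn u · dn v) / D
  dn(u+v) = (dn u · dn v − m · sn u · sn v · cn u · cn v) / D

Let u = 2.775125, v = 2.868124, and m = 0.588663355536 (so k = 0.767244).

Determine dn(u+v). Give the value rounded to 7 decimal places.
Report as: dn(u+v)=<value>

sn u = 0.8404607762225229, cn u = -0.5418723868508474, dn u = 0.7643188632122277
sn v = 0.7991438744861351, cn v = -0.6011398072589174, dn v = 0.7899755518647581
m = k² = 0.588663355536
D = 1 − m·sn²u·sn²v = 0.7344466090342517
dn(u+v) = (dn u·dn v − m·sn u·sn v·cn u·cn v)/D = 0.4750032775680239/0.7344466090342517 = 0.6467499090132931

dn(u+v)=0.6467499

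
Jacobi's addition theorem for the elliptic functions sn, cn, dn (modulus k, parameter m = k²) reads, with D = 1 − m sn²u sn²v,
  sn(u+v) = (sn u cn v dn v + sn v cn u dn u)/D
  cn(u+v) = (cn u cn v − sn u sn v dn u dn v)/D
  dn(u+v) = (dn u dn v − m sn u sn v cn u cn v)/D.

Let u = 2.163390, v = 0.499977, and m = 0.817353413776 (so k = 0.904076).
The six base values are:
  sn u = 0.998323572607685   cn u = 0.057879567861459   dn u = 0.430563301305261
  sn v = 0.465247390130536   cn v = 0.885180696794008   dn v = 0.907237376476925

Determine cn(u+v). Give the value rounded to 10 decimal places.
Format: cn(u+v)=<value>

cn(u+v)=-0.1580699452

m = k² = 0.817353413776
D = 1 − m·sn²u·sn²v = 0.8236723482758442
cn(u+v) = (cn u·cn v − sn u·sn v·dn u·dn v)/D = -0.1301978429832389/0.8236723482758442 = -0.1580699452346265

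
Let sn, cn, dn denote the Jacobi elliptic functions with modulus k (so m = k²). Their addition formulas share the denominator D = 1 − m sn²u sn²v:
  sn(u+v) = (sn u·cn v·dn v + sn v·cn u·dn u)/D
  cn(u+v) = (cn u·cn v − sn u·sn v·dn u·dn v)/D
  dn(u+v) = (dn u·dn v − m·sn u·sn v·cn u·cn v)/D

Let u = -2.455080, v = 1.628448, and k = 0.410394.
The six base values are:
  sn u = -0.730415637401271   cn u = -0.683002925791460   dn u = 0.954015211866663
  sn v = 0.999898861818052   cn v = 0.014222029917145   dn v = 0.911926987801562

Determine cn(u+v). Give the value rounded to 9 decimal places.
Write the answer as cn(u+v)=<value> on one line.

m = k² = 0.168423235236
D = 1 − m·sn²u·sn²v = 0.910163199091601
cn(u+v) = (cn u·cn v − sn u·sn v·dn u·dn v)/D = 0.6256779638905092/0.910163199091601 = 0.6874349177323082

cn(u+v)=0.687434918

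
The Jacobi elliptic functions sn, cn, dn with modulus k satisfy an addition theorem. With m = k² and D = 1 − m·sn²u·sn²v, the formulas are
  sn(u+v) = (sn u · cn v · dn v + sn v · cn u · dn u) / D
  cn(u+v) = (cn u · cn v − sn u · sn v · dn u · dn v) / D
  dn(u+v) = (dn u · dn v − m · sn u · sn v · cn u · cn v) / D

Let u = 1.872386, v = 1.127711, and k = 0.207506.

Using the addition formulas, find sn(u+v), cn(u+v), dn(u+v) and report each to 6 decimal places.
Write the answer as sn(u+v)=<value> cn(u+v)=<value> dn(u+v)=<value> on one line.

sn u = 0.9615431120204051, cn u = -0.2746540437097452, dn u = 0.9798925396642527
sn v = 0.8999884602925965, cn v = 0.4359137200641447, dn v = 0.9824068988757032
m = k² = 0.043058740036
D = 1 − m·sn²u·sn²v = 0.9677542322443609
sn(u+v) = (sn u·cn v·dn v + sn v·cn u·dn u)/D = 0.1695604916504843/0.9677542322443609 = 0.1752102817026686
cn(u+v) = (cn u·cn v − sn u·sn v·dn u·dn v)/D = -0.9527840750653416/0.9677542322443609 = -0.9845310341404539
dn(u+v) = (dn u·dn v − m·sn u·sn v·cn u·cn v)/D = 0.9671144102493972/0.9677542322443609 = 0.999338859006093

sn(u+v)=0.175210 cn(u+v)=-0.984531 dn(u+v)=0.999339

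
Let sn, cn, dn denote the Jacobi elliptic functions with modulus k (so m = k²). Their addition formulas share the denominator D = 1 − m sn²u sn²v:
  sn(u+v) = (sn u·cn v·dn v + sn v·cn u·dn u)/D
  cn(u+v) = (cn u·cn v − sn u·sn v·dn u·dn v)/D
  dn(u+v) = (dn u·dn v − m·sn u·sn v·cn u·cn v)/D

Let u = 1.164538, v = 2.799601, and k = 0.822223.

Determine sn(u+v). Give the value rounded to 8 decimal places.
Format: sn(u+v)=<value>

sn(u+v)=0.11839218

sn u = 0.8571264208672394, cn u = 0.5151061042652436, dn u = 0.7094566698915603
sn v = 0.8965635598080022, cn v = -0.4429150970834059, dn v = 0.6757016754705726
m = k² = 0.676050661729
D = 1 − m·sn²u·sn²v = 0.6007626413571462
sn(u+v) = (sn u·cn v·dn v + sn v·cn u·dn u)/D = 0.07112559719574782/0.6007626413571462 = 0.1183921773748653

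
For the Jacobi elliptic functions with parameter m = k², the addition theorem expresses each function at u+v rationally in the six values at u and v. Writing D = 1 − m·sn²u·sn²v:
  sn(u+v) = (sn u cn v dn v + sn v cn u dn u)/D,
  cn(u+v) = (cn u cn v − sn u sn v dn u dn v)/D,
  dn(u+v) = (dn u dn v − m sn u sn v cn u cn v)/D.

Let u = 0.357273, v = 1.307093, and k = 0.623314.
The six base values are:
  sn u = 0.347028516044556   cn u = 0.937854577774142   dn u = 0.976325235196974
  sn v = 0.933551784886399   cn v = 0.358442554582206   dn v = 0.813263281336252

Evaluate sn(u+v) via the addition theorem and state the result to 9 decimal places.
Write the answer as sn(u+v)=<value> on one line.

sn(u+v)=0.996608594

m = k² = 0.388520342596
D = 1 − m·sn²u·sn²v = 0.9592224699416338
sn(u+v) = (sn u·cn v·dn v + sn v·cn u·dn u)/D = 0.9559693575412221/0.9592224699416338 = 0.9966085944581661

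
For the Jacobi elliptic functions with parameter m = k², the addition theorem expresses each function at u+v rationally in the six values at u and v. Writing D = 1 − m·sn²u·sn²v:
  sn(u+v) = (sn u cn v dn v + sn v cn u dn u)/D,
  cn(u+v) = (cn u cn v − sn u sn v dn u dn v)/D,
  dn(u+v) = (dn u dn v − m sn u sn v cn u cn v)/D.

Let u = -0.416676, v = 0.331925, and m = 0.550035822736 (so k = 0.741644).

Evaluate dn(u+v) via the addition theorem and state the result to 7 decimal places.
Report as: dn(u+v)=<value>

dn(u+v)=0.9980300

sn u = -0.3988815407323096, cn u = 0.9170024626264745, dn u = 0.9552411917547865
sn v = 0.3227700119091033, cn v = 0.9464774267842827, dn v = 0.9709258486861167
m = k² = 0.550035822736
D = 1 − m·sn²u·sn²v = 0.9908827217541188
dn(u+v) = (dn u·dn v − m·sn u·sn v·cn u·cn v)/D = 0.9889306713987763/0.9908827217541188 = 0.9980299885016797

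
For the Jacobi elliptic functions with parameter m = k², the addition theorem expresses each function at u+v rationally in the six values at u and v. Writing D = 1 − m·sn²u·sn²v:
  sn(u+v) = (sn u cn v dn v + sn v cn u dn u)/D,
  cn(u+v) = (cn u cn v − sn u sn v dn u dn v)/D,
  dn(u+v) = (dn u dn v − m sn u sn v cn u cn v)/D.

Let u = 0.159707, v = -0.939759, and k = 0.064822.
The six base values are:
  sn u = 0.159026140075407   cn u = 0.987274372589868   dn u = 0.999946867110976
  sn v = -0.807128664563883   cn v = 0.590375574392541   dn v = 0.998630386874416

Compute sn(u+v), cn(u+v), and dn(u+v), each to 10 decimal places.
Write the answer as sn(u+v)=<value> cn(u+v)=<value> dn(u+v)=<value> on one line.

sn(u+v)=-0.7031072172 cn(u+v)=0.7110838496 dn(u+v)=0.9989608370

m = k² = 0.004201891684
D = 1 − m·sn²u·sn²v = 0.999930774288042
sn(u+v) = (sn u·cn v·dn v + sn v·cn u·dn u)/D = -0.7030585441099985/0.999930774288042 = -0.7031072172076925
cn(u+v) = (cn u·cn v − sn u·sn v·dn u·dn v)/D = 0.7110346242780392/0.999930774288042 = 0.7110838495637871
dn(u+v) = (dn u·dn v − m·sn u·sn v·cn u·cn v)/D = 0.9988916832150696/0.999930774288042 = 0.9989608369902284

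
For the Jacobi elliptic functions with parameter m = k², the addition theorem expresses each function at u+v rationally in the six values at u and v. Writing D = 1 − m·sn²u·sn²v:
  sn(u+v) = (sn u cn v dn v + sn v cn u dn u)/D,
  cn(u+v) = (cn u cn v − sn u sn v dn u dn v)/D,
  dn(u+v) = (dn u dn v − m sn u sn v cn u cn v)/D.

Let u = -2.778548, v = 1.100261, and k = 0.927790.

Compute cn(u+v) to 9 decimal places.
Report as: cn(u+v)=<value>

sn u = -0.9909225823027077, cn u = -0.1344337602038028, dn u = 0.3933984817045544
sn v = 0.8145208145387605, cn v = 0.5801343315846031, dn v = 0.6549130183177637
m = k² = 0.8607942841
D = 1 − m·sn²u·sn²v = 0.4392320297852269
cn(u+v) = (cn u·cn v − sn u·sn v·dn u·dn v)/D = 0.1299600207888008/0.4392320297852269 = 0.2958801088626162

cn(u+v)=0.295880109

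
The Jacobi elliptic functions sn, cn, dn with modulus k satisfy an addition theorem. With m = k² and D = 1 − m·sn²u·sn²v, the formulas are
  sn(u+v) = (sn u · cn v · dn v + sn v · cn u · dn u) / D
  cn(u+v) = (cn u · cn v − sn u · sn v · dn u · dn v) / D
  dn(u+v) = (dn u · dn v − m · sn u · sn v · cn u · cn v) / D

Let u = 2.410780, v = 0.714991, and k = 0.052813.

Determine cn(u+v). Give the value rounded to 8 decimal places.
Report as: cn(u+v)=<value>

cn(u+v)=-0.99983772

sn u = 0.6689849911038345, cn u = -0.7432759122141673, dn u = 0.9993756616340312
sn v = 0.6554948123603033, cn v = 0.7551996762239314, dn v = 0.9994005949785737
m = k² = 0.002789212969
D = 1 − m·sn²u·sn²v = 0.9994636442478842
cn(u+v) = (cn u·cn v − sn u·sn v·dn u·dn v)/D = -0.9993014522819825/0.9994636442478842 = -0.9998377209948205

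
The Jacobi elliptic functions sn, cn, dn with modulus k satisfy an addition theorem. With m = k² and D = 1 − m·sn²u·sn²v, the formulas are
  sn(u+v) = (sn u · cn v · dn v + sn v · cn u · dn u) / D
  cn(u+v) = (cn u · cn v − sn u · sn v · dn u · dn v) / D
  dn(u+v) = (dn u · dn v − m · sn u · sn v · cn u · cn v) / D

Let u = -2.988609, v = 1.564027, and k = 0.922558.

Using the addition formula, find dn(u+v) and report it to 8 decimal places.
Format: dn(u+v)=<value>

dn(u+v)=0.54090977

sn u = -0.9709392979282561, cn u = -0.2393258860603781, dn u = 0.4445625362821461
sn v = 0.9390408821953927, cn v = 0.3438054996152602, dn v = 0.4994899550237786
m = k² = 0.851113263364
D = 1 − m·sn²u·sn²v = 0.2924770738580153
dn(u+v) = (dn u·dn v − m·sn u·sn v·cn u·cn v)/D = 0.1582037080616336/0.2924770738580153 = 0.5409097744817925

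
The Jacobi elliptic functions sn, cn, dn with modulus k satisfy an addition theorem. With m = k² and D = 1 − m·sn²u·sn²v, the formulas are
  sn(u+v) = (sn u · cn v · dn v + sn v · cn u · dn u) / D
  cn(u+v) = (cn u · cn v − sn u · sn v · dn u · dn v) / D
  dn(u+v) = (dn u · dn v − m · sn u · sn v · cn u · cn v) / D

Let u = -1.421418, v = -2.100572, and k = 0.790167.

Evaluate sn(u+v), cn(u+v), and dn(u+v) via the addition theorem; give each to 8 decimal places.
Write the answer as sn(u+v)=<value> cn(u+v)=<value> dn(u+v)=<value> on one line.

sn(u+v)=-0.41103299 cn(u+v)=-0.91162047 dn(u+v)=0.94578798

sn u = -0.9389755430929145, cn u = 0.3439839087419152, dn u = 0.6704579965301202
sn v = -0.9971148800273297, cn v = -0.07590728573782586, dn v = 0.6158194901137706
m = k² = 0.624363887889
D = 1 − m·sn²u·sn²v = 0.4526857796493216
sn(u+v) = (sn u·cn v·dn v + sn v·cn u·dn u)/D = -0.1860687900051991/0.4526857796493216 = -0.4110329910282127
cn(u+v) = (cn u·cn v − sn u·sn v·dn u·dn v)/D = -0.4126776229488525/0.4526857796493216 = -0.9116204694314412
dn(u+v) = (dn u·dn v − m·sn u·sn v·cn u·cn v)/D = 0.4281447671974994/0.4526857796493216 = 0.9457879757768552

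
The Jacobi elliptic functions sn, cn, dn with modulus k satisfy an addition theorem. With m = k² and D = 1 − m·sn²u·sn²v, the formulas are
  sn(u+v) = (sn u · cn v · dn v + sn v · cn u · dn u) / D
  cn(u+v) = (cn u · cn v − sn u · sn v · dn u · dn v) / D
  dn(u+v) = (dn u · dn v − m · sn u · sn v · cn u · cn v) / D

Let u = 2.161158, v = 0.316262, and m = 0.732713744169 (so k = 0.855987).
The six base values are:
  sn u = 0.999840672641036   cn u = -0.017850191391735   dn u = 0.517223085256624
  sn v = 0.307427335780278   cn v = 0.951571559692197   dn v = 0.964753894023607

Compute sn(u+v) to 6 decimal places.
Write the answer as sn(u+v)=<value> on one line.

sn(u+v)=0.983106

m = k² = 0.732713744169
D = 1 − m·sn²u·sn²v = 0.9307721410907782
sn(u+v) = (sn u·cn v·dn v + sn v·cn u·dn u)/D = 0.9150477675550513/0.9307721410907782 = 0.9831060977853297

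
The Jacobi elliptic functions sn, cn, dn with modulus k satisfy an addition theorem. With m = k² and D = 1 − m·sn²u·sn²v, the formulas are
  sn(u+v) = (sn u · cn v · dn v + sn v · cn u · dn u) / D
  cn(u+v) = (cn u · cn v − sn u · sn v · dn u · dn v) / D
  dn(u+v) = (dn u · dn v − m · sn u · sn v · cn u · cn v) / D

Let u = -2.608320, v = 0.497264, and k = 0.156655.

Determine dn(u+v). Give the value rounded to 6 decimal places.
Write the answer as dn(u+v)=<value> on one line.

sn u = -0.5245341306715041, cn u = -0.8513894207474564, dn u = 0.9966182539667544
sn v = 0.47660206877055, cn v = 0.8791191432585415, dn v = 0.9972088904833988
m = k² = 0.024540789025
D = 1 − m·sn²u·sn²v = 0.9984662736715992
dn(u+v) = (dn u·dn v − m·sn u·sn v·cn u·cn v)/D = 0.9892446646410884/0.9984662736715992 = 0.9907642258194654

dn(u+v)=0.990764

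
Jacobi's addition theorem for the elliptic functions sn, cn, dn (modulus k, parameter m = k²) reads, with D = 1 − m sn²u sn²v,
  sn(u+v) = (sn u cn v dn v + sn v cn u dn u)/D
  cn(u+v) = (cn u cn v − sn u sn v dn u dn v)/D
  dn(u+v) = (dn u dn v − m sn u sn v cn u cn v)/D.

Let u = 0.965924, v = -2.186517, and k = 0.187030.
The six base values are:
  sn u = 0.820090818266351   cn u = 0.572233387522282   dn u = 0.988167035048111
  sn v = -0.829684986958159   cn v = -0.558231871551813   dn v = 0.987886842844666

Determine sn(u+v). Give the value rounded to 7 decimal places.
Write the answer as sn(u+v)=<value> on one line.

sn(u+v)=-0.9365785

m = k² = 0.0349802209
D = 1 − m·sn²u·sn²v = 0.9838052998929645
sn(u+v) = (sn u·cn v·dn v + sn v·cn u·dn u)/D = -0.9214108919571679/0.9838052998929645 = -0.9365784998895768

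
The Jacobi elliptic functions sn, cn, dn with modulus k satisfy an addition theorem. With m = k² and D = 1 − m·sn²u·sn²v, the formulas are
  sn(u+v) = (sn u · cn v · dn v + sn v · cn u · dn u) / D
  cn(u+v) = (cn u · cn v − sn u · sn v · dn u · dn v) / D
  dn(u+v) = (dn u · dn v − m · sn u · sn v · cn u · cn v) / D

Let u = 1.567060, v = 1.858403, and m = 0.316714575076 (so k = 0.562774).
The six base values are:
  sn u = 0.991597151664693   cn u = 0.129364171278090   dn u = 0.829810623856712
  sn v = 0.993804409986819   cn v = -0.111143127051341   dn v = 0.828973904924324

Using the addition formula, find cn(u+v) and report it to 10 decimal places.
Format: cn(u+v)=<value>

m = k² = 0.316714575076
D = 1 − m·sn²u·sn²v = 0.6924325087296112
cn(u+v) = (cn u·cn v − sn u·sn v·dn u·dn v)/D = -0.6922629642590058/0.6924325087296112 = -0.9997551465760663

cn(u+v)=-0.9997551466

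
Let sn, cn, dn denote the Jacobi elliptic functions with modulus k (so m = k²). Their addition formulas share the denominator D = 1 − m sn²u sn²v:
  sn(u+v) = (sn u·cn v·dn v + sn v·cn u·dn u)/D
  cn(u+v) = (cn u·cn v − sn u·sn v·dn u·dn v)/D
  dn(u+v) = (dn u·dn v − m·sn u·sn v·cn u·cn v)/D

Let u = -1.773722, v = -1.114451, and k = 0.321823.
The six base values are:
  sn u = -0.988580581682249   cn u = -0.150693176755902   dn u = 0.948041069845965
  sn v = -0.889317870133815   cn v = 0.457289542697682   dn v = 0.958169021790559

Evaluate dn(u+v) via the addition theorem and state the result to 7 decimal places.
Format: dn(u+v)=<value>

m = k² = 0.103570043329
D = 1 − m·sn²u·sn²v = 0.9199479703796482
dn(u+v) = (dn u·dn v − m·sn u·sn v·cn u·cn v)/D = 0.9146582143588749/0.9199479703796482 = 0.9942499400062916

dn(u+v)=0.9942499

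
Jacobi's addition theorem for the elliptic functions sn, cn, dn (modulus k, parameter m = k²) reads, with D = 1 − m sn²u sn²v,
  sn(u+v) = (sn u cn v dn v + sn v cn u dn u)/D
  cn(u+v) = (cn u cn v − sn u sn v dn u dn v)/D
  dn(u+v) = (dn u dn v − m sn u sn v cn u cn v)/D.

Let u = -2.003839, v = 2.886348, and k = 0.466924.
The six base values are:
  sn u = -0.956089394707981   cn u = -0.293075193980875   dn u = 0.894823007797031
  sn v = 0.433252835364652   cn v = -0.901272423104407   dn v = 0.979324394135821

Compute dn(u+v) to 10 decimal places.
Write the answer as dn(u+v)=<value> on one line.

dn(u+v)=0.9351594088

m = k² = 0.218018021776
D = 1 − m·sn²u·sn²v = 0.9625913338177304
dn(u+v) = (dn u·dn v − m·sn u·sn v·cn u·cn v)/D = 0.9001763426082776/0.9625913338177304 = 0.9351594087577032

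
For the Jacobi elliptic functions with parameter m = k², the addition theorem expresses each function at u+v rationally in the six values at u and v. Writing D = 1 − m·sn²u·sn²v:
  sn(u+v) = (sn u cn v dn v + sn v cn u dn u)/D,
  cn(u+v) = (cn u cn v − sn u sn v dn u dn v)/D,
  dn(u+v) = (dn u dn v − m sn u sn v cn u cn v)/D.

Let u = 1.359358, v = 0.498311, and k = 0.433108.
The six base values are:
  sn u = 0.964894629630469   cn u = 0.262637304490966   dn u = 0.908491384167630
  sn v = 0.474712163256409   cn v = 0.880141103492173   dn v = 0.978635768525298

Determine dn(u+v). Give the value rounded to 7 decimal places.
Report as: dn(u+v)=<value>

dn(u+v)=0.9048314

m = k² = 0.187582539664
D = 1 − m·sn²u·sn²v = 0.9606438226512773
dn(u+v) = (dn u·dn v − m·sn u·sn v·cn u·cn v)/D = 0.8692206945153099/0.9606438226512773 = 0.9048313995465572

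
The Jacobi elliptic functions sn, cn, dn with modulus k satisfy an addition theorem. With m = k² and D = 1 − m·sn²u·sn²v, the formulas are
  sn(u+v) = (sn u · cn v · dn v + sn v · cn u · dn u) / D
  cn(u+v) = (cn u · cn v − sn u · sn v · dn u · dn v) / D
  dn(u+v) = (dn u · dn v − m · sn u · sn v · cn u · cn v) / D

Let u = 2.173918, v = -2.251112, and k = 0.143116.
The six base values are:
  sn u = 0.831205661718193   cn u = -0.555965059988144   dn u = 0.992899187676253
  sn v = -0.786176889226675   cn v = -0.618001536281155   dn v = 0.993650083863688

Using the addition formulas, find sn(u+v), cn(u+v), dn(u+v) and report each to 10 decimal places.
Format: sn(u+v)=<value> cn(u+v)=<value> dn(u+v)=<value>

sn(u+v)=-0.0771157937 cn(u+v)=0.9970221434 dn(u+v)=0.9999390959

m = k² = 0.020482189456
D = 1 − m·sn²u·sn²v = 0.9912535078564016
sn(u+v) = (sn u·cn v·dn v + sn v·cn u·dn u)/D = -0.07644130103371133/0.9912535078564016 = -0.07711579371760976
cn(u+v) = (cn u·cn v − sn u·sn v·dn u·dn v)/D = 0.9883016970206491/0.9912535078564016 = 0.997022143364581
dn(u+v) = (dn u·dn v − m·sn u·sn v·cn u·cn v)/D = 0.9911931364891289/0.9912535078564016 = 0.9999390959358083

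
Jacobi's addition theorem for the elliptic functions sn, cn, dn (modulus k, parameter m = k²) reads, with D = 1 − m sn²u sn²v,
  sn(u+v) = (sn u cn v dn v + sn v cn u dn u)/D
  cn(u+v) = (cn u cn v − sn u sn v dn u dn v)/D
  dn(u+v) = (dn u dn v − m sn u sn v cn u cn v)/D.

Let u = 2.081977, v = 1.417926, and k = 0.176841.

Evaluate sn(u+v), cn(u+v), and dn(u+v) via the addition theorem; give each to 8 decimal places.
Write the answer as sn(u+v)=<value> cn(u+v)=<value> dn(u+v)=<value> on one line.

sn(u+v)=-0.32699158 cn(u+v)=-0.94502725 dn(u+v)=0.99832670

sn u = 0.8816608468172098, cn u = -0.4718836203870193, dn u = 0.9877706674090748
sn v = 0.9867791604864471, cn v = 0.1620706279054369, dn v = 0.9846566397849475
m = k² = 0.031272739281
D = 1 − m·sn²u·sn²v = 0.9763294160373535
sn(u+v) = (sn u·cn v·dn v + sn v·cn u·dn u)/D = -0.3192515022020718/0.9763294160373535 = -0.3269915839449187
cn(u+v) = (cn u·cn v − sn u·sn v·dn u·dn v)/D = -0.9226579035382292/0.9763294160373535 = -0.9450272504161947
dn(u+v) = (dn u·dn v − m·sn u·sn v·cn u·cn v)/D = 0.9746957286486371/0.9763294160373535 = 0.9983267047352244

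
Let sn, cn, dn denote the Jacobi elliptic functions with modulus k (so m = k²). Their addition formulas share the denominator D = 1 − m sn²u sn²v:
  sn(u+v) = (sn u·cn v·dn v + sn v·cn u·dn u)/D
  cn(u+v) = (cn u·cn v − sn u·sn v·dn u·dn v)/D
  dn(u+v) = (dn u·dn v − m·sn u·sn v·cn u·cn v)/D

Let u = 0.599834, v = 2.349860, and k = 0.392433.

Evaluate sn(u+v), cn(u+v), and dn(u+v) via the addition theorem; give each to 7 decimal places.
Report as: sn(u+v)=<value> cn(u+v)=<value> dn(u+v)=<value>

sn u = 0.5602518730779423, cn u = 0.8283223036431273, dn u = 0.9755311366191408
sn v = 0.7879029566733571, cn v = -0.6157994242165074, dn v = 0.9509973204879076
m = k² = 0.154003659489
D = 1 − m·sn²u·sn²v = 0.969991579586254
sn(u+v) = (sn u·cn v·dn v + sn v·cn u·dn u)/D = 0.3085715718836657/0.969991579586254 = 0.3181177840897192
cn(u+v) = (cn u·cn v − sn u·sn v·dn u·dn v)/D = -0.9196016798013583/0.969991579586254 = -0.9480511987471176
dn(u+v) = (dn u·dn v − m·sn u·sn v·cn u·cn v)/D = 0.9624032357170774/0.969991579586254 = 0.9921768971722276

sn(u+v)=0.3181178 cn(u+v)=-0.9480512 dn(u+v)=0.9921769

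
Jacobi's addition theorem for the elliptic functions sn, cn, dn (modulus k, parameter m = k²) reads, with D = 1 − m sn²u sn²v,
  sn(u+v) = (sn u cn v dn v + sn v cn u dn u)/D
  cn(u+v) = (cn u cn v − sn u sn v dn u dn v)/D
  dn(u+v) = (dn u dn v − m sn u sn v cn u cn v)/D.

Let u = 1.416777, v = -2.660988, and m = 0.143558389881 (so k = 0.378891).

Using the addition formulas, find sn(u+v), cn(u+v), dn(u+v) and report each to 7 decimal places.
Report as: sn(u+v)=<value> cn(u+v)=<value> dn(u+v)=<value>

sn u = 0.9801434171574653, cn u = 0.1982898933452914, dn u = 0.9284859533038418
sn v = -0.5634873187753123, cn v = -0.826124713090832, dn v = 0.9769430040339292
m = k² = 0.143558389881
D = 1 − m·sn²u·sn²v = 0.9562098808260622
sn(u+v) = (sn u·cn v·dn v + sn v·cn u·dn u)/D = -0.8947942736556387/0.9562098808260622 = -0.9357718337763181
cn(u+v) = (cn u·cn v − sn u·sn v·dn u·dn v)/D = 0.3371654549660595/0.9562098808260622 = 0.3526061189357141
dn(u+v) = (dn u·dn v − m·sn u·sn v·cn u·cn v)/D = 0.8940896690257763/0.9562098808260622 = 0.935034961418072

sn(u+v)=-0.9357718 cn(u+v)=0.3526061 dn(u+v)=0.9350350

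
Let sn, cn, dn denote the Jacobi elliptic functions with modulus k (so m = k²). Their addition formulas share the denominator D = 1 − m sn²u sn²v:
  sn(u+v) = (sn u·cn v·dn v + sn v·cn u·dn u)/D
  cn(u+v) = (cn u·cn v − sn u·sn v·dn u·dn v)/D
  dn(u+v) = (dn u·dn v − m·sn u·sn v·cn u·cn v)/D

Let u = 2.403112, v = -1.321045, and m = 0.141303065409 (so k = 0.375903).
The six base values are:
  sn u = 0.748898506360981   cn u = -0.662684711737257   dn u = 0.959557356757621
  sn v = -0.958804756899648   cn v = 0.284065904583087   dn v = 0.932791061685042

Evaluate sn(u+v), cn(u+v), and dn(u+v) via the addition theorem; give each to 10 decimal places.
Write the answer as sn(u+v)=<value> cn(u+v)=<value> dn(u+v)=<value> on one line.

sn(u+v)=0.8716296934 cn(u+v)=0.4901649493 dn(u+v)=0.9447997916

m = k² = 0.141303065409
D = 1 − m·sn²u·sn²v = 0.9271452499856484
sn(u+v) = (sn u·cn v·dn v + sn v·cn u·dn u)/D = 0.8081273300091849/0.9271452499856484 = 0.8716296934290438
cn(u+v) = (cn u·cn v − sn u·sn v·dn u·dn v)/D = 0.4544541044629001/0.9271452499856484 = 0.4901649493107307
dn(u+v) = (dn u·dn v − m·sn u·sn v·cn u·cn v)/D = 0.8759666389297689/0.9271452499856484 = 0.9447997915572865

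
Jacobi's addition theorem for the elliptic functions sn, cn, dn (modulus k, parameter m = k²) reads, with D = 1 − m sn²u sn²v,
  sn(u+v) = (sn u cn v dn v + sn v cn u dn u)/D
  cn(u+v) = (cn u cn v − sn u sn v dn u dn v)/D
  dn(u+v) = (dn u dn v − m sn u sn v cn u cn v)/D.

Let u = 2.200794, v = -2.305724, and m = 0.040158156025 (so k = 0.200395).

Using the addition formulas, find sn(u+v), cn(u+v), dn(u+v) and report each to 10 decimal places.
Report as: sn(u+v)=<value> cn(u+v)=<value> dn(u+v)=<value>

sn u = 0.8237396951193837, cn u = -0.5669681778412478, dn u = 0.9862812987568994
sn v = -0.7606927104607916, cn v = -0.6491121630749298, dn v = 0.988312878843798
m = k² = 0.040158156025
D = 1 − m·sn²u·sn²v = 0.9842321579402137
sn(u+v) = (sn u·cn v·dn v + sn v·cn u·dn u)/D = -0.1030785169496736/0.9842321579402137 = -0.1047298811749808
cn(u+v) = (cn u·cn v − sn u·sn v·dn u·dn v)/D = 0.9788195748283264/0.9842321579402137 = 0.9945007048710797
dn(u+v) = (dn u·dn v − m·sn u·sn v·cn u·cn v)/D = 0.9840153723702951/0.9842321579402137 = 0.999779741427701

sn(u+v)=-0.1047298812 cn(u+v)=0.9945007049 dn(u+v)=0.9997797414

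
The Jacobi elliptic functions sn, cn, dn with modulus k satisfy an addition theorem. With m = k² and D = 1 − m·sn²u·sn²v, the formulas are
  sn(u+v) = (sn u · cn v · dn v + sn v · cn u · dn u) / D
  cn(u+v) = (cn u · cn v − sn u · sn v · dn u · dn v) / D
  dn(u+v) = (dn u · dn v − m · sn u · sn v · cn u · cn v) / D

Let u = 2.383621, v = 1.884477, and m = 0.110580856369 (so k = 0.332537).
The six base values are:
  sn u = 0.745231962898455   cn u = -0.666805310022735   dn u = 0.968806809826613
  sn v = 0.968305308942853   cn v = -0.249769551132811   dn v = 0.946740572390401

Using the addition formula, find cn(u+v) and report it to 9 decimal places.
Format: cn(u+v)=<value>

cn(u+v)=-0.525585532

m = k² = 0.110580856369
D = 1 − m·sn²u·sn²v = 0.9424178970347539
cn(u+v) = (cn u·cn v − sn u·sn v·dn u·dn v)/D = -0.4953212119107626/0.9424178970347539 = -0.5255855321394607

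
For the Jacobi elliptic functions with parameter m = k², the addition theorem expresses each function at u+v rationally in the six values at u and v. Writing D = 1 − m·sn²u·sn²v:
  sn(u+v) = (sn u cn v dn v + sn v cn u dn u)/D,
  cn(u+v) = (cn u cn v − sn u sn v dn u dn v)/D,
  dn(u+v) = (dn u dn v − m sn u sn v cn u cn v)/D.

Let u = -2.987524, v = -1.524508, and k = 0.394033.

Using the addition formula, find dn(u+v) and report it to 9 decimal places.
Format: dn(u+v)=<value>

dn(u+v)=0.930089275

sn u = -0.2834196575773034, cn u = -0.9589959841932416, dn u = 0.9937445925078148
sn v = -0.9945854533359007, cn v = 0.1039219707887645, dn v = 0.9200080378938173
m = k² = 0.155262005089
D = 1 − m·sn²u·sn²v = 0.9876630065415269
dn(u+v) = (dn u·dn v − m·sn u·sn v·cn u·cn v)/D = 0.9186147693033422/0.9876630065415269 = 0.9300892745998769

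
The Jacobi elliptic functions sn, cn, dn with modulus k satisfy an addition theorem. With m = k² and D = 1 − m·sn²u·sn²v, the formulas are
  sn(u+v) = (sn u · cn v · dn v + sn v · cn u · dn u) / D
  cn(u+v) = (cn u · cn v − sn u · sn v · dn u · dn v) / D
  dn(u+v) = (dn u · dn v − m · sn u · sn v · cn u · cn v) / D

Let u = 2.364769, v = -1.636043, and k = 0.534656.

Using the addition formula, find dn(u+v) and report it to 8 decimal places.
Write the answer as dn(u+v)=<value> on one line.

sn u = 0.8430683361644308, cn u = -0.5378064526918009, dn u = 0.8926494526267339
sn v = -0.9982666968705405, cn v = 0.0588523739468545, dn v = 0.8456554006512297
m = k² = 0.285857038336
D = 1 − m·sn²u·sn²v = 0.797526769365127
dn(u+v) = (dn u·dn v − m·sn u·sn v·cn u·cn v)/D = 0.7472592103193766/0.797526769365127 = 0.9369706936787012

dn(u+v)=0.93697069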